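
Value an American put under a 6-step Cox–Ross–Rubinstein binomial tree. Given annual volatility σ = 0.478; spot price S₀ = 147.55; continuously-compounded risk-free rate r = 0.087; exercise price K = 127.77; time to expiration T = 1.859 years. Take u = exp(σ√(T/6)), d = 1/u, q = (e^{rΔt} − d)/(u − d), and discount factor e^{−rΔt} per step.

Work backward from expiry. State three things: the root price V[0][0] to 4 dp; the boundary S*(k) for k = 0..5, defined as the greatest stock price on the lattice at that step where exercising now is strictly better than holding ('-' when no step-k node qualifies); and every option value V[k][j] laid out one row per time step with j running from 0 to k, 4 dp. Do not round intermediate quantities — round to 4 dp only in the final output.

price = 18.5680
boundary = - - - 66.4178 86.6634 66.4178
tree:
18.5680
28.6667 8.8751
42.8093 15.2424 2.6038
61.3522 25.5026 5.1902 0.0000
76.8683 41.1066 10.3457 0.0000 0.0000
88.7596 61.3522 20.6222 0.0000 0.0000 0.0000
97.8729 76.8683 41.1066 0.0000 0.0000 0.0000 0.0000

Δt=0.30983, u=1.30482, d=0.76639, q=0.48462, disc=e^(-rΔt)=0.97340
k=6 terminal: V=max(K-S,0) → 97.8729 76.8683 41.1066 0.0000 0.0000 0.0000 0.0000
k=5: j=0 S=39.0104 intr=88.7596 cont=85.3615 V=88.7596[EX]; j=1 S=66.4178 intr=61.3522 cont=57.9541 V=61.3522[EX]; j=2 S=113.0805 intr=14.6895 cont=20.6222 V=20.6222[hold]; j=3 S=192.5267 intr=0.0000 cont=0.0000 V=0.0000[hold]; j=4 S=327.7889 intr=0.0000 cont=0.0000 V=0.0000[hold]; j=5 S=558.0815 intr=0.0000 cont=0.0000 V=0.0000[hold]  S*(5)=66.4178
k=4: j=0 S=50.9017 intr=76.8683 cont=73.4702 V=76.8683[EX]; j=1 S=86.6634 intr=41.1066 cont=40.5071 V=41.1066[EX]; j=2 S=147.5500 intr=0.0000 cont=10.3457 V=10.3457[hold]; j=3 S=251.2133 intr=0.0000 cont=0.0000 V=0.0000[hold]; j=4 S=427.7066 intr=0.0000 cont=0.0000 V=0.0000[hold]  S*(4)=86.6634
k=3: j=0 S=66.4178 intr=61.3522 cont=57.9541 V=61.3522[EX]; j=1 S=113.0805 intr=14.6895 cont=25.5026 V=25.5026[hold]; j=2 S=192.5267 intr=0.0000 cont=5.1902 V=5.1902[hold]; j=3 S=327.7889 intr=0.0000 cont=0.0000 V=0.0000[hold]  S*(3)=66.4178
k=2: j=0 S=86.6634 intr=41.1066 cont=42.8093 V=42.8093[hold]; j=1 S=147.5500 intr=0.0000 cont=15.2424 V=15.2424[hold]; j=2 S=251.2133 intr=0.0000 cont=2.6038 V=2.6038[hold]  S*(2)=-
k=1: j=0 S=113.0805 intr=14.6895 cont=28.6667 V=28.6667[hold]; j=1 S=192.5267 intr=0.0000 cont=8.8751 V=8.8751[hold]  S*(1)=-
k=0: j=0 S=147.5500 intr=0.0000 cont=18.5680 V=18.5680[hold]  S*(0)=-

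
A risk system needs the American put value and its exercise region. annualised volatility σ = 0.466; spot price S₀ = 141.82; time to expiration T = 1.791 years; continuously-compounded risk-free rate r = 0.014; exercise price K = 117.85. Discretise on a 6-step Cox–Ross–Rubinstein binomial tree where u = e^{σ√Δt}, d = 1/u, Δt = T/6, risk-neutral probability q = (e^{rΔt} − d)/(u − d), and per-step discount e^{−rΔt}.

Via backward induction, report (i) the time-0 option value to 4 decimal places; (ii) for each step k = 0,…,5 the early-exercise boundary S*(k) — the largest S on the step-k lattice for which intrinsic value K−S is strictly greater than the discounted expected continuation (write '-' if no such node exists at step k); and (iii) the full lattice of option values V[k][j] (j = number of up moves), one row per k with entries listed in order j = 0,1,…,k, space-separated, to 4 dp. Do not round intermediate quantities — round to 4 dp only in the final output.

price = 20.7752
boundary = - - - - 51.2215 66.0729
tree:
20.7752
29.3758 10.2368
40.2550 16.0745 3.0474
53.0550 24.6588 5.5121 0.0000
66.6285 36.6139 9.9702 0.0000 0.0000
78.1417 51.7771 18.0339 0.0000 0.0000 0.0000
87.0671 66.6285 32.6195 0.0000 0.0000 0.0000 0.0000

Δt=0.29850  u=1.28995  d=0.77523  q=0.44483  discount=0.99583
step 6 (expiry): payoffs max(K−S,0) = 87.0671 66.6285 32.6195 0.0000 0.0000 0.0000 0.0000
step 5: (k=5,j=0): S=39.7083, (K−S)⁺=78.1417, hold=77.6503 ⇒ V=78.1417 exercise | (k=5,j=1): S=66.0729, (K−S)⁺=51.7771, hold=51.2856 ⇒ V=51.7771 exercise | (k=5,j=2): S=109.9426, (K−S)⁺=7.9074, hold=18.0339 ⇒ V=18.0339 continue | (k=5,j=3): S=182.9400, (K−S)⁺=0.0000, hold=0.0000 ⇒ V=0.0000 continue | (k=5,j=4): S=304.4047, (K−S)⁺=0.0000, hold=0.0000 ⇒ V=0.0000 continue | (k=5,j=5): S=506.5169, (K−S)⁺=0.0000, hold=0.0000 ⇒ V=0.0000 continue  boundary S*=66.0729
step 4: (k=4,j=0): S=51.2215, (K−S)⁺=66.6285, hold=66.1370 ⇒ V=66.6285 exercise | (k=4,j=1): S=85.2305, (K−S)⁺=32.6195, hold=36.6139 ⇒ V=36.6139 continue | (k=4,j=2): S=141.8200, (K−S)⁺=0.0000, hold=9.9702 ⇒ V=9.9702 continue | (k=4,j=3): S=235.9826, (K−S)⁺=0.0000, hold=0.0000 ⇒ V=0.0000 continue | (k=4,j=4): S=392.6654, (K−S)⁺=0.0000, hold=0.0000 ⇒ V=0.0000 continue  boundary S*=51.2215
step 3: (k=3,j=0): S=66.0729, (K−S)⁺=51.7771, hold=53.0550 ⇒ V=53.0550 continue | (k=3,j=1): S=109.9426, (K−S)⁺=7.9074, hold=24.6588 ⇒ V=24.6588 continue | (k=3,j=2): S=182.9400, (K−S)⁺=0.0000, hold=5.5121 ⇒ V=5.5121 continue | (k=3,j=3): S=304.4047, (K−S)⁺=0.0000, hold=0.0000 ⇒ V=0.0000 continue  boundary S*=-
step 2: (k=2,j=0): S=85.2305, (K−S)⁺=32.6195, hold=40.2550 ⇒ V=40.2550 continue | (k=2,j=1): S=141.8200, (K−S)⁺=0.0000, hold=16.0745 ⇒ V=16.0745 continue | (k=2,j=2): S=235.9826, (K−S)⁺=0.0000, hold=3.0474 ⇒ V=3.0474 continue  boundary S*=-
step 1: (k=1,j=0): S=109.9426, (K−S)⁺=7.9074, hold=29.3758 ⇒ V=29.3758 continue | (k=1,j=1): S=182.9400, (K−S)⁺=0.0000, hold=10.2368 ⇒ V=10.2368 continue  boundary S*=-
step 0: (k=0,j=0): S=141.8200, (K−S)⁺=0.0000, hold=20.7752 ⇒ V=20.7752 continue  boundary S*=-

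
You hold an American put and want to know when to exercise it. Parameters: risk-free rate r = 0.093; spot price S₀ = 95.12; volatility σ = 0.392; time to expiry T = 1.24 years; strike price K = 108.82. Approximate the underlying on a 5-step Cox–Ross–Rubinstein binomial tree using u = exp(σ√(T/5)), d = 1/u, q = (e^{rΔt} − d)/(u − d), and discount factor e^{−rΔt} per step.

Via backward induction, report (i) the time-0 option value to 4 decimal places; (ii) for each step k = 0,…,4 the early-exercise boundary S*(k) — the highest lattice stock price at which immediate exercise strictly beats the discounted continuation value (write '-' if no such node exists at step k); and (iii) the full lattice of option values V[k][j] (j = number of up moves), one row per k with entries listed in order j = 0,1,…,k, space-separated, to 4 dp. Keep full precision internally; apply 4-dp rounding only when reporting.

Δt=0.24800  u=1.21557  d=0.82266  q=0.51073  discount=0.97720
step 5 (expiry): payoffs max(K−S,0) = 72.9799 55.8622 30.5687 0.0000 0.0000 0.0000
step 4: (k=4,j=0): S=43.5662, (K−S)⁺=65.2538, hold=62.7727 ⇒ V=65.2538 exercise | (k=4,j=1): S=64.3740, (K−S)⁺=44.4460, hold=41.9649 ⇒ V=44.4460 exercise | (k=4,j=2): S=95.1200, (K−S)⁺=13.7000, hold=14.6153 ⇒ V=14.6153 continue | (k=4,j=3): S=140.5507, (K−S)⁺=0.0000, hold=0.0000 ⇒ V=0.0000 continue | (k=4,j=4): S=207.6797, (K−S)⁺=0.0000, hold=0.0000 ⇒ V=0.0000 continue  boundary S*=64.3740
step 3: (k=3,j=0): S=52.9578, (K−S)⁺=55.8622, hold=53.3811 ⇒ V=55.8622 exercise | (k=3,j=1): S=78.2513, (K−S)⁺=30.5687, hold=28.5445 ⇒ V=30.5687 exercise | (k=3,j=2): S=115.6252, (K−S)⁺=0.0000, hold=6.9877 ⇒ V=6.9877 continue | (k=3,j=3): S=170.8494, (K−S)⁺=0.0000, hold=0.0000 ⇒ V=0.0000 continue  boundary S*=78.2513
step 2: (k=2,j=0): S=64.3740, (K−S)⁺=44.4460, hold=41.9649 ⇒ V=44.4460 exercise | (k=2,j=1): S=95.1200, (K−S)⁺=13.7000, hold=18.1028 ⇒ V=18.1028 continue | (k=2,j=2): S=140.5507, (K−S)⁺=0.0000, hold=3.3409 ⇒ V=3.3409 continue  boundary S*=64.3740
step 1: (k=1,j=0): S=78.2513, (K−S)⁺=30.5687, hold=30.2850 ⇒ V=30.5687 exercise | (k=1,j=1): S=115.6252, (K−S)⁺=0.0000, hold=10.3226 ⇒ V=10.3226 continue  boundary S*=78.2513
step 0: (k=0,j=0): S=95.1200, (K−S)⁺=13.7000, hold=19.7671 ⇒ V=19.7671 continue  boundary S*=-

price = 19.7671
boundary = - 78.2513 64.3740 78.2513 64.3740
tree:
19.7671
30.5687 10.3226
44.4460 18.1028 3.3409
55.8622 30.5687 6.9877 0.0000
65.2538 44.4460 14.6153 0.0000 0.0000
72.9799 55.8622 30.5687 0.0000 0.0000 0.0000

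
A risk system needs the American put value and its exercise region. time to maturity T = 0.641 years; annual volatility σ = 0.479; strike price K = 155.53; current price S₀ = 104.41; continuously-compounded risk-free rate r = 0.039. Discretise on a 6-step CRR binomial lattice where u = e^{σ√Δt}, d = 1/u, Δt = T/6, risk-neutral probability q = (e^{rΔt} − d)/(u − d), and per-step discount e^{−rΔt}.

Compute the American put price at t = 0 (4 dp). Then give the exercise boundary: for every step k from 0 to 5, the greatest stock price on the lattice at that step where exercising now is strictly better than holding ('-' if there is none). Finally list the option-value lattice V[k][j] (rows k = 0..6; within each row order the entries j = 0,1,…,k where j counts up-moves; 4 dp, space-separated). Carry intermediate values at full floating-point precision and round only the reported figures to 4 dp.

Δt=0.10683  u=1.16948  d=0.85508  q=0.47422  discount=0.99584
step 6 (expiry): payoffs max(K−S,0) = 114.7192 99.7133 79.1898 51.1200 12.7291 0.0000 0.0000
step 5: (k=5,j=0): S=47.7276, (K−S)⁺=107.8024, hold=107.1557 ⇒ V=107.8024 exercise | (k=5,j=1): S=65.2768, (K−S)⁺=90.2532, hold=89.6065 ⇒ V=90.2532 exercise | (k=5,j=2): S=89.2787, (K−S)⁺=66.2513, hold=65.6047 ⇒ V=66.2513 exercise | (k=5,j=3): S=122.1059, (K−S)⁺=33.4241, hold=32.7775 ⇒ V=33.4241 exercise | (k=5,j=4): S=167.0034, (K−S)⁺=0.0000, hold=6.6649 ⇒ V=6.6649 continue | (k=5,j=5): S=228.4095, (K−S)⁺=0.0000, hold=0.0000 ⇒ V=0.0000 continue  boundary S*=122.1059
step 4: (k=4,j=0): S=55.8167, (K−S)⁺=99.7133, hold=99.0666 ⇒ V=99.7133 exercise | (k=4,j=1): S=76.3402, (K−S)⁺=79.1898, hold=78.5431 ⇒ V=79.1898 exercise | (k=4,j=2): S=104.4100, (K−S)⁺=51.1200, hold=50.4733 ⇒ V=51.1200 exercise | (k=4,j=3): S=142.8009, (K−S)⁺=12.7291, hold=20.6482 ⇒ V=20.6482 continue | (k=4,j=4): S=195.3079, (K−S)⁺=0.0000, hold=3.4897 ⇒ V=3.4897 continue  boundary S*=104.4100
step 3: (k=3,j=0): S=65.2768, (K−S)⁺=90.2532, hold=89.6065 ⇒ V=90.2532 exercise | (k=3,j=1): S=89.2787, (K−S)⁺=66.2513, hold=65.6047 ⇒ V=66.2513 exercise | (k=3,j=2): S=122.1059, (K−S)⁺=33.4241, hold=36.5172 ⇒ V=36.5172 continue | (k=3,j=3): S=167.0034, (K−S)⁺=0.0000, hold=12.4593 ⇒ V=12.4593 continue  boundary S*=89.2787
step 2: (k=2,j=0): S=76.3402, (K−S)⁺=79.1898, hold=78.5431 ⇒ V=79.1898 exercise | (k=2,j=1): S=104.4100, (K−S)⁺=51.1200, hold=51.9340 ⇒ V=51.9340 continue | (k=2,j=2): S=142.8009, (K−S)⁺=12.7291, hold=25.0041 ⇒ V=25.0041 continue  boundary S*=76.3402
step 1: (k=1,j=0): S=89.2787, (K−S)⁺=66.2513, hold=65.9891 ⇒ V=66.2513 exercise | (k=1,j=1): S=122.1059, (K−S)⁺=33.4241, hold=39.0005 ⇒ V=39.0005 continue  boundary S*=89.2787
step 0: (k=0,j=0): S=104.4100, (K−S)⁺=51.1200, hold=53.1068 ⇒ V=53.1068 continue  boundary S*=-

price = 53.1068
boundary = - 89.2787 76.3402 89.2787 104.4100 122.1059
tree:
53.1068
66.2513 39.0005
79.1898 51.9340 25.0041
90.2532 66.2513 36.5172 12.4593
99.7133 79.1898 51.1200 20.6482 3.4897
107.8024 90.2532 66.2513 33.4241 6.6649 0.0000
114.7192 99.7133 79.1898 51.1200 12.7291 0.0000 0.0000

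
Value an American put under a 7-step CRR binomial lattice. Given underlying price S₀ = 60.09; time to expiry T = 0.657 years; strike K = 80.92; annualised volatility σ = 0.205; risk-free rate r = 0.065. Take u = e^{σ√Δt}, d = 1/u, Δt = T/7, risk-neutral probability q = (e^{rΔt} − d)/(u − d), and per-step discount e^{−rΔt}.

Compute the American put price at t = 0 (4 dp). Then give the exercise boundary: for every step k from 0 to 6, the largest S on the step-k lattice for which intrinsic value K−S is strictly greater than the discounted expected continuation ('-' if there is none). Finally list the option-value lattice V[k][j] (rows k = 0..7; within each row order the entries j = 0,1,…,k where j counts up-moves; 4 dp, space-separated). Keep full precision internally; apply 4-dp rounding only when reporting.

price = 20.8300
boundary = 60.0900 63.9849 68.1323 63.9849 68.1323 72.5485 68.1323
tree:
20.8300
24.4878 16.9351
27.9230 20.8300 12.7877
31.1491 24.4878 16.9351 8.5003
34.1787 27.9230 20.8300 12.7877 4.8413
37.0240 31.1491 24.4878 16.9351 8.3715 1.8037
39.6961 34.1787 27.9230 20.8300 12.7877 3.8858 0.0000
42.2055 37.0240 31.1491 24.4878 16.9351 8.3715 0.0000 0.0000

Δt=0.09386, u=1.06482, d=0.93913, q=0.53299, disc=e^(-rΔt)=0.99392
k=7 terminal: V=max(K-S,0) → 42.2055 37.0240 31.1491 24.4878 16.9351 8.3715 0.0000 0.0000
k=6: j=0 S=41.2239 intr=39.6961 cont=39.2039 V=39.6961[EX]; j=1 S=46.7413 intr=34.1787 cont=33.6866 V=34.1787[EX]; j=2 S=52.9970 intr=27.9230 cont=27.4308 V=27.9230[EX]; j=3 S=60.0900 intr=20.8300 cont=20.3378 V=20.8300[EX]; j=4 S=68.1323 intr=12.7877 cont=12.2955 V=12.7877[EX]; j=5 S=77.2510 intr=3.6690 cont=3.8858 V=3.8858[hold]; j=6 S=87.5901 intr=0.0000 cont=0.0000 V=0.0000[hold]  S*(6)=68.1323
k=5: j=0 S=43.8960 intr=37.0240 cont=36.5318 V=37.0240[EX]; j=1 S=49.7709 intr=31.1491 cont=30.6569 V=31.1491[EX]; j=2 S=56.4322 intr=24.4878 cont=23.9957 V=24.4878[EX]; j=3 S=63.9849 intr=16.9351 cont=16.4429 V=16.9351[EX]; j=4 S=72.5485 intr=8.3715 cont=7.9941 V=8.3715[EX]; j=5 S=82.2582 intr=0.0000 cont=1.8037 V=1.8037[hold]  S*(5)=72.5485
k=4: j=0 S=46.7413 intr=34.1787 cont=33.6866 V=34.1787[EX]; j=1 S=52.9970 intr=27.9230 cont=27.4308 V=27.9230[EX]; j=2 S=60.0900 intr=20.8300 cont=20.3378 V=20.8300[EX]; j=3 S=68.1323 intr=12.7877 cont=12.2955 V=12.7877[EX]; j=4 S=77.2510 intr=3.6690 cont=4.8413 V=4.8413[hold]  S*(4)=68.1323
k=3: j=0 S=49.7709 intr=31.1491 cont=30.6569 V=31.1491[EX]; j=1 S=56.4322 intr=24.4878 cont=23.9957 V=24.4878[EX]; j=2 S=63.9849 intr=16.9351 cont=16.4429 V=16.9351[EX]; j=3 S=72.5485 intr=8.3715 cont=8.5003 V=8.5003[hold]  S*(3)=63.9849
k=2: j=0 S=52.9970 intr=27.9230 cont=27.4308 V=27.9230[EX]; j=1 S=60.0900 intr=20.8300 cont=20.3378 V=20.8300[EX]; j=2 S=68.1323 intr=12.7877 cont=12.3638 V=12.7877[EX]  S*(2)=68.1323
k=1: j=0 S=56.4322 intr=24.4878 cont=23.9957 V=24.4878[EX]; j=1 S=63.9849 intr=16.9351 cont=16.4429 V=16.9351[EX]  S*(1)=63.9849
k=0: j=0 S=60.0900 intr=20.8300 cont=20.3378 V=20.8300[EX]  S*(0)=60.0900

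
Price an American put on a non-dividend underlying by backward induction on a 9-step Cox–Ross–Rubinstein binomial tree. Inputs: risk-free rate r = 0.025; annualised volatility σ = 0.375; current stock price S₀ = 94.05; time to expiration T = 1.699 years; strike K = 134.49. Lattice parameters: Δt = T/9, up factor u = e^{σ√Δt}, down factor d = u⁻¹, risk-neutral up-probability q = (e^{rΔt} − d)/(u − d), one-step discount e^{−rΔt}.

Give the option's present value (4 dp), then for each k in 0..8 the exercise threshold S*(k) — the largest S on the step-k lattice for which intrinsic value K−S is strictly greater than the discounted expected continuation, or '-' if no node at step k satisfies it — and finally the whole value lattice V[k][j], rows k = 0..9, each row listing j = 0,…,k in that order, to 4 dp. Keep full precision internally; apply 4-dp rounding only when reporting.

price = 45.1361
boundary = - - 67.8950 57.6869 67.8950 79.9095 67.8950 79.9095 94.0500
tree:
45.1361
55.5827 33.9852
66.5950 43.9080 23.3047
76.8031 54.9805 32.0498 13.8255
85.4764 66.5950 42.6309 20.6191 6.4190
92.8456 76.8031 54.5805 29.7858 10.6448 1.7902
99.1069 85.4764 66.5950 41.3436 17.2477 3.4183 0.0000
104.4268 92.8456 76.8031 54.5805 27.0562 6.5270 0.0000 0.0000
108.9468 99.1069 85.4764 66.5950 40.4400 12.4629 0.0000 0.0000 0.0000
112.7873 104.4268 92.8456 76.8031 54.5805 23.7972 0.0000 0.0000 0.0000 0.0000

Δt=0.18878  u=1.17696  d=0.84965  q=0.47381  discount=0.99529
step 9 (expiry): payoffs max(K−S,0) = 112.7873 104.4268 92.8456 76.8031 54.5805 23.7972 0.0000 0.0000 0.0000 0.0000
step 8: (k=8,j=0): S=25.5432, (K−S)⁺=108.9468, hold=108.3136 ⇒ V=108.9468 exercise | (k=8,j=1): S=35.3831, (K−S)⁺=99.1069, hold=98.4737 ⇒ V=99.1069 exercise | (k=8,j=2): S=49.0136, (K−S)⁺=85.4764, hold=84.8432 ⇒ V=85.4764 exercise | (k=8,j=3): S=67.8950, (K−S)⁺=66.5950, hold=65.9618 ⇒ V=66.5950 exercise | (k=8,j=4): S=94.0500, (K−S)⁺=40.4400, hold=39.8068 ⇒ V=40.4400 exercise | (k=8,j=5): S=130.2806, (K−S)⁺=4.2094, hold=12.4629 ⇒ V=12.4629 continue | (k=8,j=6): S=180.4683, (K−S)⁺=0.0000, hold=0.0000 ⇒ V=0.0000 continue | (k=8,j=7): S=249.9896, (K−S)⁺=0.0000, hold=0.0000 ⇒ V=0.0000 continue | (k=8,j=8): S=346.2924, (K−S)⁺=0.0000, hold=0.0000 ⇒ V=0.0000 continue  boundary S*=94.0500
step 7: (k=7,j=0): S=30.0632, (K−S)⁺=104.4268, hold=103.7936 ⇒ V=104.4268 exercise | (k=7,j=1): S=41.6444, (K−S)⁺=92.8456, hold=92.2124 ⇒ V=92.8456 exercise | (k=7,j=2): S=57.6869, (K−S)⁺=76.8031, hold=76.1699 ⇒ V=76.8031 exercise | (k=7,j=3): S=79.9095, (K−S)⁺=54.5805, hold=53.9473 ⇒ V=54.5805 exercise | (k=7,j=4): S=110.6928, (K−S)⁺=23.7972, hold=27.0562 ⇒ V=27.0562 continue | (k=7,j=5): S=153.3347, (K−S)⁺=0.0000, hold=6.5270 ⇒ V=6.5270 continue | (k=7,j=6): S=212.4034, (K−S)⁺=0.0000, hold=0.0000 ⇒ V=0.0000 continue | (k=7,j=7): S=294.2269, (K−S)⁺=0.0000, hold=0.0000 ⇒ V=0.0000 continue  boundary S*=79.9095
step 6: (k=6,j=0): S=35.3831, (K−S)⁺=99.1069, hold=98.4737 ⇒ V=99.1069 exercise | (k=6,j=1): S=49.0136, (K−S)⁺=85.4764, hold=84.8432 ⇒ V=85.4764 exercise | (k=6,j=2): S=67.8950, (K−S)⁺=66.5950, hold=65.9618 ⇒ V=66.5950 exercise | (k=6,j=3): S=94.0500, (K−S)⁺=40.4400, hold=41.3436 ⇒ V=41.3436 continue | (k=6,j=4): S=130.2806, (K−S)⁺=4.2094, hold=17.2477 ⇒ V=17.2477 continue | (k=6,j=5): S=180.4683, (K−S)⁺=0.0000, hold=3.4183 ⇒ V=3.4183 continue | (k=6,j=6): S=249.9896, (K−S)⁺=0.0000, hold=0.0000 ⇒ V=0.0000 continue  boundary S*=67.8950
step 5: (k=5,j=0): S=41.6444, (K−S)⁺=92.8456, hold=92.2124 ⇒ V=92.8456 exercise | (k=5,j=1): S=57.6869, (K−S)⁺=76.8031, hold=76.1699 ⇒ V=76.8031 exercise | (k=5,j=2): S=79.9095, (K−S)⁺=54.5805, hold=54.3734 ⇒ V=54.5805 exercise | (k=5,j=3): S=110.6928, (K−S)⁺=23.7972, hold=29.7858 ⇒ V=29.7858 continue | (k=5,j=4): S=153.3347, (K−S)⁺=0.0000, hold=10.6448 ⇒ V=10.6448 continue | (k=5,j=5): S=212.4034, (K−S)⁺=0.0000, hold=1.7902 ⇒ V=1.7902 continue  boundary S*=79.9095
step 4: (k=4,j=0): S=49.0136, (K−S)⁺=85.4764, hold=84.8432 ⇒ V=85.4764 exercise | (k=4,j=1): S=67.8950, (K−S)⁺=66.5950, hold=65.9618 ⇒ V=66.5950 exercise | (k=4,j=2): S=94.0500, (K−S)⁺=40.4400, hold=42.6309 ⇒ V=42.6309 continue | (k=4,j=3): S=130.2806, (K−S)⁺=4.2094, hold=20.6191 ⇒ V=20.6191 continue | (k=4,j=4): S=180.4683, (K−S)⁺=0.0000, hold=6.4190 ⇒ V=6.4190 continue  boundary S*=67.8950
step 3: (k=3,j=0): S=57.6869, (K−S)⁺=76.8031, hold=76.1699 ⇒ V=76.8031 exercise | (k=3,j=1): S=79.9095, (K−S)⁺=54.5805, hold=54.9805 ⇒ V=54.9805 continue | (k=3,j=2): S=110.6928, (K−S)⁺=23.7972, hold=32.0498 ⇒ V=32.0498 continue | (k=3,j=3): S=153.3347, (K−S)⁺=0.0000, hold=13.8255 ⇒ V=13.8255 continue  boundary S*=57.6869
step 2: (k=2,j=0): S=67.8950, (K−S)⁺=66.5950, hold=66.1504 ⇒ V=66.5950 exercise | (k=2,j=1): S=94.0500, (K−S)⁺=40.4400, hold=43.9080 ⇒ V=43.9080 continue | (k=2,j=2): S=130.2806, (K−S)⁺=4.2094, hold=23.3047 ⇒ V=23.3047 continue  boundary S*=67.8950
step 1: (k=1,j=0): S=79.9095, (K−S)⁺=54.5805, hold=55.5827 ⇒ V=55.5827 continue | (k=1,j=1): S=110.6928, (K−S)⁺=23.7972, hold=33.9852 ⇒ V=33.9852 continue  boundary S*=-
step 0: (k=0,j=0): S=94.0500, (K−S)⁺=40.4400, hold=45.1361 ⇒ V=45.1361 continue  boundary S*=-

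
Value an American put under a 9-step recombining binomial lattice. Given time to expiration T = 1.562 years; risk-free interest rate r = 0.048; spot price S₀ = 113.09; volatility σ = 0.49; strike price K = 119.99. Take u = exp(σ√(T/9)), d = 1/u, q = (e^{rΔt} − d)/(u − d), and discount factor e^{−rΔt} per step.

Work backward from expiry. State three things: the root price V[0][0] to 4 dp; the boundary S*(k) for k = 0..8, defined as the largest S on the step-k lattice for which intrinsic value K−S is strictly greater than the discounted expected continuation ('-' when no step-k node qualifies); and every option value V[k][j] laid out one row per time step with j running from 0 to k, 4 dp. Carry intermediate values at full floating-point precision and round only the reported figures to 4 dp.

price = 27.8088
boundary = - - - 61.3001 49.9813 61.3001 49.9813 61.3001 75.1823
tree:
27.8088
36.7281 18.2258
47.1500 25.6061 10.2111
58.6899 34.9505 15.5036 4.4128
70.0087 46.1462 22.9224 7.3967 1.1198
79.2376 58.6899 32.7945 12.1758 2.1284 0.0000
86.7624 70.0087 45.0215 19.5628 4.0456 0.0000 0.0000
92.8978 79.2376 58.6899 30.3789 7.6897 0.0000 0.0000 0.0000
97.9003 86.7624 70.0087 44.8077 14.6162 0.0000 0.0000 0.0000 0.0000
101.9791 92.8978 79.2376 58.6899 27.7817 0.0000 0.0000 0.0000 0.0000 0.0000

params: Δt=0.17356 u=1.22646 d=0.81535 q=0.46949 e^(-rΔt)=0.99170
t_9 payoffs: 101.9791 92.8978 79.2376 58.6899 27.7817 0.0000 0.0000 0.0000 0.0000 0.0000
t_8: node(8,0) S=22.0897 payoff=97.9003 vs cont=96.9048 → 97.9003 [stop]  node(8,1) S=33.2276 payoff=86.7624 vs cont=85.7670 → 86.7624 [stop]  node(8,2) S=49.9813 payoff=70.0087 vs cont=69.0133 → 70.0087 [stop]  node(8,3) S=75.1823 payoff=44.8077 vs cont=43.8122 → 44.8077 [stop]  node(8,4) S=113.0900 payoff=6.9000 vs cont=14.6162 → 14.6162 [wait]  node(8,5) S=170.1111 payoff=0.0000 vs cont=0.0000 → 0.0000 [wait]  node(8,6) S=255.8829 payoff=0.0000 vs cont=0.0000 → 0.0000 [wait]  node(8,7) S=384.9017 payoff=0.0000 vs cont=0.0000 → 0.0000 [wait]  node(8,8) S=578.9731 payoff=0.0000 vs cont=0.0000 → 0.0000 [wait]  ⇒ S*(8)=75.1823
t_7: node(7,0) S=27.0922 payoff=92.8978 vs cont=91.9024 → 92.8978 [stop]  node(7,1) S=40.7524 payoff=79.2376 vs cont=78.2422 → 79.2376 [stop]  node(7,2) S=61.3001 payoff=58.6899 vs cont=57.6944 → 58.6899 [stop]  node(7,3) S=92.2083 payoff=27.7817 vs cont=30.3789 → 30.3789 [wait]  node(7,4) S=138.7006 payoff=0.0000 vs cont=7.6897 → 7.6897 [wait]  node(7,5) S=208.6349 payoff=0.0000 vs cont=0.0000 → 0.0000 [wait]  node(7,6) S=313.8308 payoff=0.0000 vs cont=0.0000 → 0.0000 [wait]  node(7,7) S=472.0675 payoff=0.0000 vs cont=0.0000 → 0.0000 [wait]  ⇒ S*(7)=61.3001
t_6: node(6,0) S=33.2276 payoff=86.7624 vs cont=85.7670 → 86.7624 [stop]  node(6,1) S=49.9813 payoff=70.0087 vs cont=69.0133 → 70.0087 [stop]  node(6,2) S=75.1823 payoff=44.8077 vs cont=45.0215 → 45.0215 [wait]  node(6,3) S=113.0900 payoff=6.9000 vs cont=19.5628 → 19.5628 [wait]  node(6,4) S=170.1111 payoff=0.0000 vs cont=4.0456 → 4.0456 [wait]  node(6,5) S=255.8829 payoff=0.0000 vs cont=0.0000 → 0.0000 [wait]  node(6,6) S=384.9017 payoff=0.0000 vs cont=0.0000 → 0.0000 [wait]  ⇒ S*(6)=49.9813
t_5: node(5,0) S=40.7524 payoff=79.2376 vs cont=78.2422 → 79.2376 [stop]  node(5,1) S=61.3001 payoff=58.6899 vs cont=57.7940 → 58.6899 [stop]  node(5,2) S=92.2083 payoff=27.7817 vs cont=32.7945 → 32.7945 [wait]  node(5,3) S=138.7006 payoff=0.0000 vs cont=12.1758 → 12.1758 [wait]  node(5,4) S=208.6349 payoff=0.0000 vs cont=2.1284 → 2.1284 [wait]  node(5,5) S=313.8308 payoff=0.0000 vs cont=0.0000 → 0.0000 [wait]  ⇒ S*(5)=61.3001
t_4: node(4,0) S=49.9813 payoff=70.0087 vs cont=69.0133 → 70.0087 [stop]  node(4,1) S=75.1823 payoff=44.8077 vs cont=46.1462 → 46.1462 [wait]  node(4,2) S=113.0900 payoff=6.9000 vs cont=22.9224 → 22.9224 [wait]  node(4,3) S=170.1111 payoff=0.0000 vs cont=7.3967 → 7.3967 [wait]  node(4,4) S=255.8829 payoff=0.0000 vs cont=1.1198 → 1.1198 [wait]  ⇒ S*(4)=49.9813
t_3: node(3,0) S=61.3001 payoff=58.6899 vs cont=58.3176 → 58.6899 [stop]  node(3,1) S=92.2083 payoff=27.7817 vs cont=34.9505 → 34.9505 [wait]  node(3,2) S=138.7006 payoff=0.0000 vs cont=15.5036 → 15.5036 [wait]  node(3,3) S=208.6349 payoff=0.0000 vs cont=4.4128 → 4.4128 [wait]  ⇒ S*(3)=61.3001
t_2: node(2,0) S=75.1823 payoff=44.8077 vs cont=47.1500 → 47.1500 [wait]  node(2,1) S=113.0900 payoff=6.9000 vs cont=25.6061 → 25.6061 [wait]  node(2,2) S=170.1111 payoff=0.0000 vs cont=10.2111 → 10.2111 [wait]  ⇒ S*(2)=-
t_1: node(1,0) S=92.2083 payoff=27.7817 vs cont=36.7281 → 36.7281 [wait]  node(1,1) S=138.7006 payoff=0.0000 vs cont=18.2258 → 18.2258 [wait]  ⇒ S*(1)=-
t_0: node(0,0) S=113.0900 payoff=6.9000 vs cont=27.8088 → 27.8088 [wait]  ⇒ S*(0)=-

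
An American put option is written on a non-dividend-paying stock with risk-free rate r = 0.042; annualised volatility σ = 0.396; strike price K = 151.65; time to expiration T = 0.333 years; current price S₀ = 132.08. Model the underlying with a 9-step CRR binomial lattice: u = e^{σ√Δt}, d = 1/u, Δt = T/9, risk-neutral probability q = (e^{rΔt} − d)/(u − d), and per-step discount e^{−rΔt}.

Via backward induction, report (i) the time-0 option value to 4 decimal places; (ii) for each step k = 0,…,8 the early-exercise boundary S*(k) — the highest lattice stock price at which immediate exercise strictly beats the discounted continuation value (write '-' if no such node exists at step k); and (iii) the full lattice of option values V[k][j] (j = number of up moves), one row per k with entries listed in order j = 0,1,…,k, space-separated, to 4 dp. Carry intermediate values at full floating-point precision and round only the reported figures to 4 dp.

price = 24.0675
boundary = - - - 105.0978 113.4161 105.0978 113.4161 122.3928 132.0800
tree:
24.0675
30.8707 17.0957
38.4744 23.0912 10.9386
46.5522 30.2279 15.7708 5.9672
54.2604 38.2339 22.0295 9.3369 2.4951
61.4033 46.5522 29.6512 14.2034 4.3249 0.6073
68.0223 54.2604 38.2339 20.8536 7.3590 1.1954 0.0000
74.1558 61.4033 46.5522 29.2572 12.2137 2.3530 0.0000 0.0000
79.8395 68.0223 54.2604 38.2339 19.5700 4.6314 0.0000 0.0000 0.0000
85.1063 74.1558 61.4033 46.5522 29.2572 9.1161 0.0000 0.0000 0.0000 0.0000

Δt=0.03700  u=1.07915  d=0.92666  q=0.49116  discount=0.99845
step 9 (expiry): payoffs max(K−S,0) = 85.1063 74.1558 61.4033 46.5522 29.2572 9.1161 0.0000 0.0000 0.0000 0.0000
step 8: (k=8,j=0): S=71.8105, (K−S)⁺=79.8395, hold=79.6040 ⇒ V=79.8395 exercise | (k=8,j=1): S=83.6277, (K−S)⁺=68.0223, hold=67.7868 ⇒ V=68.0223 exercise | (k=8,j=2): S=97.3896, (K−S)⁺=54.2604, hold=54.0249 ⇒ V=54.2604 exercise | (k=8,j=3): S=113.4161, (K−S)⁺=38.2339, hold=37.9984 ⇒ V=38.2339 exercise | (k=8,j=4): S=132.0800, (K−S)⁺=19.5700, hold=19.3345 ⇒ V=19.5700 exercise | (k=8,j=5): S=153.8152, (K−S)⁺=0.0000, hold=4.6314 ⇒ V=4.6314 continue | (k=8,j=6): S=179.1272, (K−S)⁺=0.0000, hold=0.0000 ⇒ V=0.0000 continue | (k=8,j=7): S=208.6046, (K−S)⁺=0.0000, hold=0.0000 ⇒ V=0.0000 continue | (k=8,j=8): S=242.9328, (K−S)⁺=0.0000, hold=0.0000 ⇒ V=0.0000 continue  boundary S*=132.0800
step 7: (k=7,j=0): S=77.4942, (K−S)⁺=74.1558, hold=73.9203 ⇒ V=74.1558 exercise | (k=7,j=1): S=90.2467, (K−S)⁺=61.4033, hold=61.1678 ⇒ V=61.4033 exercise | (k=7,j=2): S=105.0978, (K−S)⁺=46.5522, hold=46.3167 ⇒ V=46.5522 exercise | (k=7,j=3): S=122.3928, (K−S)⁺=29.2572, hold=29.0217 ⇒ V=29.2572 exercise | (k=7,j=4): S=142.5339, (K−S)⁺=9.1161, hold=12.2137 ⇒ V=12.2137 continue | (k=7,j=5): S=165.9894, (K−S)⁺=0.0000, hold=2.3530 ⇒ V=2.3530 continue | (k=7,j=6): S=193.3048, (K−S)⁺=0.0000, hold=0.0000 ⇒ V=0.0000 continue | (k=7,j=7): S=225.1153, (K−S)⁺=0.0000, hold=0.0000 ⇒ V=0.0000 continue  boundary S*=122.3928
step 6: (k=6,j=0): S=83.6277, (K−S)⁺=68.0223, hold=67.7868 ⇒ V=68.0223 exercise | (k=6,j=1): S=97.3896, (K−S)⁺=54.2604, hold=54.0249 ⇒ V=54.2604 exercise | (k=6,j=2): S=113.4161, (K−S)⁺=38.2339, hold=37.9984 ⇒ V=38.2339 exercise | (k=6,j=3): S=132.0800, (K−S)⁺=19.5700, hold=20.8536 ⇒ V=20.8536 continue | (k=6,j=4): S=153.8152, (K−S)⁺=0.0000, hold=7.3590 ⇒ V=7.3590 continue | (k=6,j=5): S=179.1272, (K−S)⁺=0.0000, hold=1.1954 ⇒ V=1.1954 continue | (k=6,j=6): S=208.6046, (K−S)⁺=0.0000, hold=0.0000 ⇒ V=0.0000 continue  boundary S*=113.4161
step 5: (k=5,j=0): S=90.2467, (K−S)⁺=61.4033, hold=61.1678 ⇒ V=61.4033 exercise | (k=5,j=1): S=105.0978, (K−S)⁺=46.5522, hold=46.3167 ⇒ V=46.5522 exercise | (k=5,j=2): S=122.3928, (K−S)⁺=29.2572, hold=29.6512 ⇒ V=29.6512 continue | (k=5,j=3): S=142.5339, (K−S)⁺=9.1161, hold=14.2034 ⇒ V=14.2034 continue | (k=5,j=4): S=165.9894, (K−S)⁺=0.0000, hold=4.3249 ⇒ V=4.3249 continue | (k=5,j=5): S=193.3048, (K−S)⁺=0.0000, hold=0.6073 ⇒ V=0.6073 continue  boundary S*=105.0978
step 4: (k=4,j=0): S=97.3896, (K−S)⁺=54.2604, hold=54.0249 ⇒ V=54.2604 exercise | (k=4,j=1): S=113.4161, (K−S)⁺=38.2339, hold=38.1916 ⇒ V=38.2339 exercise | (k=4,j=2): S=132.0800, (K−S)⁺=19.5700, hold=22.0295 ⇒ V=22.0295 continue | (k=4,j=3): S=153.8152, (K−S)⁺=0.0000, hold=9.3369 ⇒ V=9.3369 continue | (k=4,j=4): S=179.1272, (K−S)⁺=0.0000, hold=2.4951 ⇒ V=2.4951 continue  boundary S*=113.4161
step 3: (k=3,j=0): S=105.0978, (K−S)⁺=46.5522, hold=46.3167 ⇒ V=46.5522 exercise | (k=3,j=1): S=122.3928, (K−S)⁺=29.2572, hold=30.2279 ⇒ V=30.2279 continue | (k=3,j=2): S=142.5339, (K−S)⁺=9.1161, hold=15.7708 ⇒ V=15.7708 continue | (k=3,j=3): S=165.9894, (K−S)⁺=0.0000, hold=5.9672 ⇒ V=5.9672 continue  boundary S*=105.0978
step 2: (k=2,j=0): S=113.4161, (K−S)⁺=38.2339, hold=38.4744 ⇒ V=38.4744 continue | (k=2,j=1): S=132.0800, (K−S)⁺=19.5700, hold=23.0912 ⇒ V=23.0912 continue | (k=2,j=2): S=153.8152, (K−S)⁺=0.0000, hold=10.9386 ⇒ V=10.9386 continue  boundary S*=-
step 1: (k=1,j=0): S=122.3928, (K−S)⁺=29.2572, hold=30.8707 ⇒ V=30.8707 continue | (k=1,j=1): S=142.5339, (K−S)⁺=9.1161, hold=17.0957 ⇒ V=17.0957 continue  boundary S*=-
step 0: (k=0,j=0): S=132.0800, (K−S)⁺=19.5700, hold=24.0675 ⇒ V=24.0675 continue  boundary S*=-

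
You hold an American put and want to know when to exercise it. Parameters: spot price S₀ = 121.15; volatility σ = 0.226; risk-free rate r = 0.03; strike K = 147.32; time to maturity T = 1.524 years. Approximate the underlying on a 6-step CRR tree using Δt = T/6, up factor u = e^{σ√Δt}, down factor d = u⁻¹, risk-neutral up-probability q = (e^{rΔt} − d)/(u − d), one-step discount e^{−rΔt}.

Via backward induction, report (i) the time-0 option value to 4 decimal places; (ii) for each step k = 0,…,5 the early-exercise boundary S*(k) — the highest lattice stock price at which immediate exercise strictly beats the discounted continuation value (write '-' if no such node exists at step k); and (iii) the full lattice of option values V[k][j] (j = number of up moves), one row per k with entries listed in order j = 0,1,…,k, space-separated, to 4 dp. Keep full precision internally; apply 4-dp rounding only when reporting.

price = 28.3460
boundary = - 108.1078 96.4697 108.1078 121.1500 108.1078
tree:
28.3460
39.2122 18.1269
50.8503 27.2894 9.4226
61.2356 39.2122 16.0189 3.1012
70.5029 50.8503 26.1700 6.3138 0.0000
78.7725 61.2356 39.2122 12.8542 0.0000 0.0000
86.1518 70.5029 50.8503 26.1700 0.0000 0.0000 0.0000

Δt=0.25400, u=1.12064, d=0.89235, q=0.50506, disc=e^(-rΔt)=0.99241
k=6 terminal: V=max(K-S,0) → 86.1518 70.5029 50.8503 26.1700 0.0000 0.0000 0.0000
k=5: j=0 S=68.5475 intr=78.7725 cont=77.6542 V=78.7725[EX]; j=1 S=86.0844 intr=61.2356 cont=60.1173 V=61.2356[EX]; j=2 S=108.1078 intr=39.2122 cont=38.0939 V=39.2122[EX]; j=3 S=135.7656 intr=11.5544 cont=12.8542 V=12.8542[hold]; j=4 S=170.4992 intr=0.0000 cont=0.0000 V=0.0000[hold]; j=5 S=214.1189 intr=0.0000 cont=0.0000 V=0.0000[hold]  S*(5)=108.1078
k=4: j=0 S=76.8171 intr=70.5029 cont=69.3845 V=70.5029[EX]; j=1 S=96.4697 intr=50.8503 cont=49.7320 V=50.8503[EX]; j=2 S=121.1500 intr=26.1700 cont=25.7032 V=26.1700[EX]; j=3 S=152.1444 intr=0.0000 cont=6.3138 V=6.3138[hold]; j=4 S=191.0683 intr=0.0000 cont=0.0000 V=0.0000[hold]  S*(4)=121.1500
k=3: j=0 S=86.0844 intr=61.2356 cont=60.1173 V=61.2356[EX]; j=1 S=108.1078 intr=39.2122 cont=38.0939 V=39.2122[EX]; j=2 S=135.7656 intr=11.5544 cont=16.0189 V=16.0189[hold]; j=3 S=170.4992 intr=0.0000 cont=3.1012 V=3.1012[hold]  S*(3)=108.1078
k=2: j=0 S=96.4697 intr=50.8503 cont=49.7320 V=50.8503[EX]; j=1 S=121.1500 intr=26.1700 cont=27.2894 V=27.2894[hold]; j=2 S=152.1444 intr=0.0000 cont=9.4226 V=9.4226[hold]  S*(2)=96.4697
k=1: j=0 S=108.1078 intr=39.2122 cont=38.6549 V=39.2122[EX]; j=1 S=135.7656 intr=11.5544 cont=18.1269 V=18.1269[hold]  S*(1)=108.1078
k=0: j=0 S=121.1500 intr=26.1700 cont=28.3460 V=28.3460[hold]  S*(0)=-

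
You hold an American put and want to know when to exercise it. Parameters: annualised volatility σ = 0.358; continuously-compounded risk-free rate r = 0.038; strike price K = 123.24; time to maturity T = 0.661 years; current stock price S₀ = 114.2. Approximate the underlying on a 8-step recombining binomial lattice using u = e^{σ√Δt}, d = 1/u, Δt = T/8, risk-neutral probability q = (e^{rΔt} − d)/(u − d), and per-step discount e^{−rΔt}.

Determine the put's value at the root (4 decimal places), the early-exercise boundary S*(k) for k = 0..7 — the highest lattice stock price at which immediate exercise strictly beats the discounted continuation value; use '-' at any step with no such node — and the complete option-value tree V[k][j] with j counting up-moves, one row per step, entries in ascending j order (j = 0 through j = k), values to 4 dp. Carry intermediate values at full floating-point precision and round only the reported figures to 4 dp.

price = 17.5646
boundary = - - - 83.8672 75.6660 83.8672 92.9573 103.0326
tree:
17.5646
23.7400 11.2383
31.1003 16.2179 6.1183
39.3728 22.6744 9.5899 2.5379
47.5740 30.5384 14.6203 4.4062 0.6061
54.9732 39.3728 21.5229 7.5169 1.1911 0.0000
61.6489 47.5740 30.2827 12.5274 2.3407 0.0000 0.0000
67.6717 54.9732 39.3728 20.2074 4.6000 0.0000 0.0000 0.0000
73.1056 61.6489 47.5740 30.2827 9.0400 0.0000 0.0000 0.0000 0.0000

params: Δt=0.08263 u=1.10839 d=0.90221 q=0.48955 e^(-rΔt)=0.99687
t_8 payoffs: 73.1056 61.6489 47.5740 30.2827 9.0400 0.0000 0.0000 0.0000 0.0000
t_7: node(7,0) S=55.5683 payoff=67.6717 vs cont=67.2854 → 67.6717 [stop]  node(7,1) S=68.2668 payoff=54.9732 vs cont=54.5869 → 54.9732 [stop]  node(7,2) S=83.8672 payoff=39.3728 vs cont=38.9865 → 39.3728 [stop]  node(7,3) S=103.0326 payoff=20.2074 vs cont=19.8210 → 20.2074 [stop]  node(7,4) S=126.5778 payoff=0.0000 vs cont=4.6000 → 4.6000 [wait]  node(7,5) S=155.5035 payoff=0.0000 vs cont=0.0000 → 0.0000 [wait]  node(7,6) S=191.0393 payoff=0.0000 vs cont=0.0000 → 0.0000 [wait]  node(7,7) S=234.6958 payoff=0.0000 vs cont=0.0000 → 0.0000 [wait]  ⇒ S*(7)=103.0326
t_6: node(6,0) S=61.5911 payoff=61.6489 vs cont=61.2625 → 61.6489 [stop]  node(6,1) S=75.6660 payoff=47.5740 vs cont=47.1876 → 47.5740 [stop]  node(6,2) S=92.9573 payoff=30.2827 vs cont=29.8964 → 30.2827 [stop]  node(6,3) S=114.2000 payoff=9.0400 vs cont=12.5274 → 12.5274 [wait]  node(6,4) S=140.2971 payoff=0.0000 vs cont=2.3407 → 2.3407 [wait]  node(6,5) S=172.3580 payoff=0.0000 vs cont=0.0000 → 0.0000 [wait]  node(6,6) S=211.7454 payoff=0.0000 vs cont=0.0000 → 0.0000 [wait]  ⇒ S*(6)=92.9573
t_5: node(5,0) S=68.2668 payoff=54.9732 vs cont=54.5869 → 54.9732 [stop]  node(5,1) S=83.8672 payoff=39.3728 vs cont=38.9865 → 39.3728 [stop]  node(5,2) S=103.0326 payoff=20.2074 vs cont=21.5229 → 21.5229 [wait]  node(5,3) S=126.5778 payoff=0.0000 vs cont=7.5169 → 7.5169 [wait]  node(5,4) S=155.5035 payoff=0.0000 vs cont=1.1911 → 1.1911 [wait]  node(5,5) S=191.0393 payoff=0.0000 vs cont=0.0000 → 0.0000 [wait]  ⇒ S*(5)=83.8672
t_4: node(4,0) S=75.6660 payoff=47.5740 vs cont=47.1876 → 47.5740 [stop]  node(4,1) S=92.9573 payoff=30.2827 vs cont=30.5384 → 30.5384 [wait]  node(4,2) S=114.2000 payoff=9.0400 vs cont=14.6203 → 14.6203 [wait]  node(4,3) S=140.2971 payoff=0.0000 vs cont=4.4062 → 4.4062 [wait]  node(4,4) S=172.3580 payoff=0.0000 vs cont=0.6061 → 0.6061 [wait]  ⇒ S*(4)=75.6660
t_3: node(3,0) S=83.8672 payoff=39.3728 vs cont=39.1112 → 39.3728 [stop]  node(3,1) S=103.0326 payoff=20.2074 vs cont=22.6744 → 22.6744 [wait]  node(3,2) S=126.5778 payoff=0.0000 vs cont=9.5899 → 9.5899 [wait]  node(3,3) S=155.5035 payoff=0.0000 vs cont=2.5379 → 2.5379 [wait]  ⇒ S*(3)=83.8672
t_2: node(2,0) S=92.9573 payoff=30.2827 vs cont=31.1003 → 31.1003 [wait]  node(2,1) S=114.2000 payoff=9.0400 vs cont=16.2179 → 16.2179 [wait]  node(2,2) S=140.2971 payoff=0.0000 vs cont=6.1183 → 6.1183 [wait]  ⇒ S*(2)=-
t_1: node(1,0) S=103.0326 payoff=20.2074 vs cont=23.7400 → 23.7400 [wait]  node(1,1) S=126.5778 payoff=0.0000 vs cont=11.2383 → 11.2383 [wait]  ⇒ S*(1)=-
t_0: node(0,0) S=114.2000 payoff=9.0400 vs cont=17.5646 → 17.5646 [wait]  ⇒ S*(0)=-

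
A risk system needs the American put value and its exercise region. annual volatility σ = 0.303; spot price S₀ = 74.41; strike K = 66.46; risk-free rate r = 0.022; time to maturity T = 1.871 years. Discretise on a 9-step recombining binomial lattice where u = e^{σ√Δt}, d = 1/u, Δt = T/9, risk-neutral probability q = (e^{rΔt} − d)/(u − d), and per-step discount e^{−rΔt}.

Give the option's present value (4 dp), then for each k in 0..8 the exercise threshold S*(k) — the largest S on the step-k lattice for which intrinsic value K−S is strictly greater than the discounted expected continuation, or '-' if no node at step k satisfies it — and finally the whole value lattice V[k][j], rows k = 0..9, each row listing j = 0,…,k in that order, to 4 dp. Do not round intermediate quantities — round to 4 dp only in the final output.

Δt=0.20789, u=1.14815, d=0.87097, q=0.48205, disc=e^(-rΔt)=0.99544
k=9 terminal: V=max(K-S,0) → 44.9994 38.1696 29.1661 17.2974 1.6514 0.0000 0.0000 0.0000 0.0000 0.0000
k=8: j=0 S=24.6400 intr=41.8200 cont=41.5167 V=41.8200[EX]; j=1 S=32.4817 intr=33.9783 cont=33.6751 V=33.9783[EX]; j=2 S=42.8190 intr=23.6410 cont=23.3378 V=23.6410[EX]; j=3 S=56.4461 intr=10.0139 cont=9.7107 V=10.0139[EX]; j=4 S=74.4100 intr=0.0000 cont=0.8514 V=0.8514[hold]; j=5 S=98.0909 intr=0.0000 cont=0.0000 V=0.0000[hold]; j=6 S=129.3083 intr=0.0000 cont=0.0000 V=0.0000[hold]; j=7 S=170.4606 intr=0.0000 cont=0.0000 V=0.0000[hold]; j=8 S=224.7096 intr=0.0000 cont=0.0000 V=0.0000[hold]  S*(8)=56.4461
k=7: j=0 S=28.2904 intr=38.1696 cont=37.8663 V=38.1696[EX]; j=1 S=37.2939 intr=29.1661 cont=28.8629 V=29.1661[EX]; j=2 S=49.1626 intr=17.2974 cont=16.9941 V=17.2974[EX]; j=3 S=64.8086 intr=1.6514 cont=5.5716 V=5.5716[hold]; j=4 S=85.4339 intr=0.0000 cont=0.4390 V=0.4390[hold]; j=5 S=112.6232 intr=0.0000 cont=0.0000 V=0.0000[hold]; j=6 S=148.4654 intr=0.0000 cont=0.0000 V=0.0000[hold]; j=7 S=195.7145 intr=0.0000 cont=0.0000 V=0.0000[hold]  S*(7)=49.1626
k=6: j=0 S=32.4817 intr=33.9783 cont=33.6751 V=33.9783[EX]; j=1 S=42.8190 intr=23.6410 cont=23.3378 V=23.6410[EX]; j=2 S=56.4461 intr=10.0139 cont=11.5918 V=11.5918[hold]; j=3 S=74.4100 intr=0.0000 cont=3.0833 V=3.0833[hold]; j=4 S=98.0909 intr=0.0000 cont=0.2263 V=0.2263[hold]; j=5 S=129.3083 intr=0.0000 cont=0.0000 V=0.0000[hold]; j=6 S=170.4606 intr=0.0000 cont=0.0000 V=0.0000[hold]  S*(6)=42.8190
k=5: j=0 S=37.2939 intr=29.1661 cont=28.8629 V=29.1661[EX]; j=1 S=49.1626 intr=17.2974 cont=17.7513 V=17.7513[hold]; j=2 S=64.8086 intr=1.6514 cont=7.4560 V=7.4560[hold]; j=3 S=85.4339 intr=0.0000 cont=1.6983 V=1.6983[hold]; j=4 S=112.6232 intr=0.0000 cont=0.1167 V=0.1167[hold]; j=5 S=148.4654 intr=0.0000 cont=0.0000 V=0.0000[hold]  S*(5)=37.2939
k=4: j=0 S=42.8190 intr=23.6410 cont=23.5556 V=23.6410[EX]; j=1 S=56.4461 intr=10.0139 cont=12.7300 V=12.7300[hold]; j=2 S=74.4100 intr=0.0000 cont=4.6591 V=4.6591[hold]; j=3 S=98.0909 intr=0.0000 cont=0.9316 V=0.9316[hold]; j=4 S=129.3083 intr=0.0000 cont=0.0602 V=0.0602[hold]  S*(4)=42.8190
k=3: j=0 S=49.1626 intr=17.2974 cont=18.2975 V=18.2975[hold]; j=1 S=64.8086 intr=1.6514 cont=8.7991 V=8.7991[hold]; j=2 S=85.4339 intr=0.0000 cont=2.8492 V=2.8492[hold]; j=3 S=112.6232 intr=0.0000 cont=0.5092 V=0.5092[hold]  S*(3)=-
k=2: j=0 S=56.4461 intr=10.0139 cont=13.6561 V=13.6561[hold]; j=1 S=74.4100 intr=0.0000 cont=5.9038 V=5.9038[hold]; j=2 S=98.0909 intr=0.0000 cont=1.7133 V=1.7133[hold]  S*(2)=-
k=1: j=0 S=64.8086 intr=1.6514 cont=9.8738 V=9.8738[hold]; j=1 S=85.4339 intr=0.0000 cont=3.8661 V=3.8661[hold]  S*(1)=-
k=0: j=0 S=74.4100 intr=0.0000 cont=6.9459 V=6.9459[hold]  S*(0)=-

price = 6.9459
boundary = - - - - 42.8190 37.2939 42.8190 49.1626 56.4461
tree:
6.9459
9.8738 3.8661
13.6561 5.9038 1.7133
18.2975 8.7991 2.8492 0.5092
23.6410 12.7300 4.6591 0.9316 0.0602
29.1661 17.7513 7.4560 1.6983 0.1167 0.0000
33.9783 23.6410 11.5918 3.0833 0.2263 0.0000 0.0000
38.1696 29.1661 17.2974 5.5716 0.4390 0.0000 0.0000 0.0000
41.8200 33.9783 23.6410 10.0139 0.8514 0.0000 0.0000 0.0000 0.0000
44.9994 38.1696 29.1661 17.2974 1.6514 0.0000 0.0000 0.0000 0.0000 0.0000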